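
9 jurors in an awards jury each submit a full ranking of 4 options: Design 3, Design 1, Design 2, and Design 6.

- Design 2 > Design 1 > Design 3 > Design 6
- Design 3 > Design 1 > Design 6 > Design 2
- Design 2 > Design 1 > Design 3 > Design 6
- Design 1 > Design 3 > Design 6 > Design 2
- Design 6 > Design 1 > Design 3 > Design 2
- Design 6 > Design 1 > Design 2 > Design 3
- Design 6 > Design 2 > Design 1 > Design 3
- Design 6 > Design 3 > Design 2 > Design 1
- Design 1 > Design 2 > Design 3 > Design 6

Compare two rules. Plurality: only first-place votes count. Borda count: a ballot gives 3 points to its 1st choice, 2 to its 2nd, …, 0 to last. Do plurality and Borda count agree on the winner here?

No

Plurality first-place counts: Design 3 1, Design 1 2, Design 2 2, Design 6 4 → Design 6.
Borda totals: Design 3 11, Design 1 17, Design 2 12, Design 6 14 → Design 1.
The two rules disagree: plurality picks Design 6, Borda picks Design 1.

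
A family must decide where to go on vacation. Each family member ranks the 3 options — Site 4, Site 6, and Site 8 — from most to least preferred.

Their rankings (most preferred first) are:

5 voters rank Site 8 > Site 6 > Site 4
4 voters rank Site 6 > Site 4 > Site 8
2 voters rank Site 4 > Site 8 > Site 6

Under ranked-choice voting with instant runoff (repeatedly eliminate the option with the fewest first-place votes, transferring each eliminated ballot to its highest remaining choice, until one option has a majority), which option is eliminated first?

Round 1: Site 8 5, Site 6 4, Site 4 2. Site 4 has the fewest and is eliminated.
Round 2: Site 8 7, Site 6 4. Site 8 has a majority.

Site 4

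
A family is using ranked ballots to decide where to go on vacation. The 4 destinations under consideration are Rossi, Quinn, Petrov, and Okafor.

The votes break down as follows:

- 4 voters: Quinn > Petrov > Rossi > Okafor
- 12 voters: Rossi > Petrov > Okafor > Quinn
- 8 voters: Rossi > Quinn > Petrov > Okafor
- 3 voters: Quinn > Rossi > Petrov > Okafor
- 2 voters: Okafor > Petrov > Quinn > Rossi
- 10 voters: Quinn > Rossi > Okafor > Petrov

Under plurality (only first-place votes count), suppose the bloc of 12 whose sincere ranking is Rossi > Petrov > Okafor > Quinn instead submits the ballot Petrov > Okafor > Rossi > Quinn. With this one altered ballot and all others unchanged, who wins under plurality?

First-place totals with the altered ballot: Rossi 8, Quinn 17, Petrov 12, Okafor 2.
The switch changes the winner from Rossi to Quinn.

Quinn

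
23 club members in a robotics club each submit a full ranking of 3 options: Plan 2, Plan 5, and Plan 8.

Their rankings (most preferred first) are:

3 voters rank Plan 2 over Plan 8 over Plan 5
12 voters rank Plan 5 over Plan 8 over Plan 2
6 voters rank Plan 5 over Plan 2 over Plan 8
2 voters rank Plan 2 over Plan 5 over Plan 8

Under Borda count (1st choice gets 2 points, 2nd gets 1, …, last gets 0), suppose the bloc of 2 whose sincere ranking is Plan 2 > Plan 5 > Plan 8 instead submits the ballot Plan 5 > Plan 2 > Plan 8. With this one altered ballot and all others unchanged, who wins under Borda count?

Plan 5

Borda totals with the altered ballot: Plan 2 14, Plan 5 40, Plan 8 15.
The winner is unchanged: still Plan 5.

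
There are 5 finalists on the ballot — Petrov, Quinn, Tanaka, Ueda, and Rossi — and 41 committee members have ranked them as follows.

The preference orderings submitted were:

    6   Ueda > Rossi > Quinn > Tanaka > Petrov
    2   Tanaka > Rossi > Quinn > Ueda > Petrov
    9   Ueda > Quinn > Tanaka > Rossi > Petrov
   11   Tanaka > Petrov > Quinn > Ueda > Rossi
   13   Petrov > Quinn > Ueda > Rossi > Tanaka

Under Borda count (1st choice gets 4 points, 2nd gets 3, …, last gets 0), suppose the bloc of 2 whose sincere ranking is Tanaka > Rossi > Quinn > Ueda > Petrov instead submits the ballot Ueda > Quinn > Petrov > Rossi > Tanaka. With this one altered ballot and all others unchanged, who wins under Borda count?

Borda totals with the altered ballot: Petrov 89, Quinn 106, Tanaka 68, Ueda 105, Rossi 42.
The winner is unchanged: still Quinn.

Quinn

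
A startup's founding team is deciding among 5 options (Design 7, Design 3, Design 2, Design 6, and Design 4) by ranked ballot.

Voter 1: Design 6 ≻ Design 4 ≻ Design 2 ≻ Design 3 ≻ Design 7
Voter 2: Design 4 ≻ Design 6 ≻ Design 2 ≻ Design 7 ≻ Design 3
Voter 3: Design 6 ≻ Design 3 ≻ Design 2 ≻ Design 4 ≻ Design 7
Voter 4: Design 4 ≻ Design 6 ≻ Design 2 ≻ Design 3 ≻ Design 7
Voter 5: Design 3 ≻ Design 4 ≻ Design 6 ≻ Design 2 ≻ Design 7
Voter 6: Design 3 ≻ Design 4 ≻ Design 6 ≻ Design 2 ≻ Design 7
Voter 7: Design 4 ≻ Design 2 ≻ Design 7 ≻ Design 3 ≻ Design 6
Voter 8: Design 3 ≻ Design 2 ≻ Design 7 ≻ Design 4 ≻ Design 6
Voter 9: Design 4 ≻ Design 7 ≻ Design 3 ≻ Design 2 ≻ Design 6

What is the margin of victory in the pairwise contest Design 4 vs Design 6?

Ballots ranking Design 4 above Design 6: 7.
Ballots ranking Design 6 above Design 4: 2.
Design 4 wins 7–2, a margin of 5.

5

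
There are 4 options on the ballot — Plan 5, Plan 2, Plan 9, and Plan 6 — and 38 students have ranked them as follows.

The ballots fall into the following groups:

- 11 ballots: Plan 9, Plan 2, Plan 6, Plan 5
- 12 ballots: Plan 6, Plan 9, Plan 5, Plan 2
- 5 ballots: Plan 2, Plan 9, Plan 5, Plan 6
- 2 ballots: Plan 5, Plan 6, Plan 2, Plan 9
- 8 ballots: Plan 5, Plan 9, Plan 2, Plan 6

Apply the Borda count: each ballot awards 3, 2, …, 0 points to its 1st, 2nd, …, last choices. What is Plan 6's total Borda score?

Borda scores:
  Plan 5: 11·0 + 12·1 + 5·1 + 2·3 + 8·3 = 47
  Plan 2: 11·2 + 12·0 + 5·3 + 2·1 + 8·1 = 47
  Plan 9: 11·3 + 12·2 + 5·2 + 2·0 + 8·2 = 83
  Plan 6: 11·1 + 12·3 + 5·0 + 2·2 + 8·0 = 51

51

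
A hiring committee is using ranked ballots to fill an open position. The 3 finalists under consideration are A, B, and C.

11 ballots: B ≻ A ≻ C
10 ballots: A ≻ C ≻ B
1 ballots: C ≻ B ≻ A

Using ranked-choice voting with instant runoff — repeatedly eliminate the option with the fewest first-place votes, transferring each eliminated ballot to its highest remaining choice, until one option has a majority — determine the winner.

B

Round 1: B 11, A 10, C 1. C has the fewest and is eliminated.
Round 2: B 12, A 10. B has a majority.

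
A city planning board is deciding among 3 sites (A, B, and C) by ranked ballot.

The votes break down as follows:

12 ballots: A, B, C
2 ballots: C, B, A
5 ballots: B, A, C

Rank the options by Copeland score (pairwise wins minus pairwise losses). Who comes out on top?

Pairwise results:
  A vs B: A wins 12–7.
  A vs C: A wins 17–2.
  B vs C: B wins 17–2.
Copeland scores (wins − losses):
  A: 2 − 0 = 2
  B: 1 − 1 = 0
  C: 0 − 2 = -2
A has the best Copeland score.

A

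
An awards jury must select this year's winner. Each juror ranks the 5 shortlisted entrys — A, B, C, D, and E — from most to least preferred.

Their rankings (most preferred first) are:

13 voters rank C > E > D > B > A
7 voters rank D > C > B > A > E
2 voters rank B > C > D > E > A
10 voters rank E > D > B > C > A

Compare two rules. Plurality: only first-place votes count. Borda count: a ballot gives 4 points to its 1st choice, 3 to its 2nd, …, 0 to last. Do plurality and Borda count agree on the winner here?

Plurality first-place counts: A 0, B 2, C 13, D 7, E 10 → C.
Borda totals: A 7, B 55, C 89, D 88, E 81 → C.
The two rules agree on C.

Yes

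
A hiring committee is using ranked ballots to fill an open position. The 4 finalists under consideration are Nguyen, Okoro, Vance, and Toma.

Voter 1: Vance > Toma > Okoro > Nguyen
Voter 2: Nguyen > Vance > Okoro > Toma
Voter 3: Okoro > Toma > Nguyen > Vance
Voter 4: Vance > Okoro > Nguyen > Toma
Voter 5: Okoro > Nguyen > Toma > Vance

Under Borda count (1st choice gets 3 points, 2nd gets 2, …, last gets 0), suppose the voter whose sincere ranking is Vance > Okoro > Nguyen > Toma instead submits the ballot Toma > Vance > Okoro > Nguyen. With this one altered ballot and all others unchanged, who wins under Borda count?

Borda totals with the altered ballot: Nguyen 6, Okoro 9, Vance 7, Toma 8.
The winner is unchanged: still Okoro.

Okoro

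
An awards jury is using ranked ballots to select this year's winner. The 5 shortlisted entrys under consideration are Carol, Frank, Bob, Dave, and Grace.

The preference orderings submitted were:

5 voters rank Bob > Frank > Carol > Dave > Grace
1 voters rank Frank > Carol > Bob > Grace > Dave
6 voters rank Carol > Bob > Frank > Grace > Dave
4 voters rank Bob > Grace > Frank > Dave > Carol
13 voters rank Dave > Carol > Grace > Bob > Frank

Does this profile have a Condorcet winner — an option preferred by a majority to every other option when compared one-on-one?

Head-to-head results (29 voters total):
Carol vs Frank: Carol wins 19–10.
Carol vs Bob: Carol wins 20–9.
Carol vs Dave: Dave wins 17–12.
Carol vs Grace: Carol wins 25–4.
Frank vs Bob: Bob wins 28–1.
Frank vs Dave: Frank wins 16–13.
Frank vs Grace: Grace wins 17–12.
Bob vs Dave: Bob wins 16–13.
Bob vs Grace: Bob wins 16–13.
Dave vs Grace: Dave wins 18–11.
No candidate beats all others: Carol beats Frank beats Dave beats Carol, a majority cycle.

No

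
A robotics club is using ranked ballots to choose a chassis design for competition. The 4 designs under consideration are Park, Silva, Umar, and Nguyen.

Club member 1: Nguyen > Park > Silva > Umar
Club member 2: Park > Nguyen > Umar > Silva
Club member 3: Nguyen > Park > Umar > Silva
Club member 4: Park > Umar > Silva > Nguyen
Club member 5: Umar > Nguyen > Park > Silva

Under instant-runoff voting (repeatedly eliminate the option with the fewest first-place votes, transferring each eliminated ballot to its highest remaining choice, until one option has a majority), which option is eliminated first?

Round 1: Park 2, Nguyen 2, Umar 1, Silva 0. Silva has the fewest and is eliminated.
Round 2: Park 2, Nguyen 2, Umar 1. Umar has the fewest and is eliminated.
Round 3: Nguyen 3, Park 2. Nguyen has a majority.

Silva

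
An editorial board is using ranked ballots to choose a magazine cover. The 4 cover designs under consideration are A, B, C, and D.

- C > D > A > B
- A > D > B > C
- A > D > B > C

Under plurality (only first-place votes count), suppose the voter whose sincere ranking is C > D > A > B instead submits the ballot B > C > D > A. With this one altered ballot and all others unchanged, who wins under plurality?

First-place totals with the altered ballot: A 2, B 1, C 0, D 0.
The winner is unchanged: still A.

A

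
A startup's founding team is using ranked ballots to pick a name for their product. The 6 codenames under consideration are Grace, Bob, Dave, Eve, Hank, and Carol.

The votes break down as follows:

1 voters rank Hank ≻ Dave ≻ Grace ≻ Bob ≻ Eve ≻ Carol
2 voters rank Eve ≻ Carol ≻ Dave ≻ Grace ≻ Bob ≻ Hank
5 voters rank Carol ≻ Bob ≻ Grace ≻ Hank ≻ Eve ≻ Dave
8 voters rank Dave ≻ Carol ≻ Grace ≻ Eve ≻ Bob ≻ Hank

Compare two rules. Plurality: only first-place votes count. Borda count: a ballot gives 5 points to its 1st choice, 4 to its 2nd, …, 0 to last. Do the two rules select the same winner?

Plurality first-place counts: Grace 0, Bob 0, Dave 8, Eve 2, Hank 1, Carol 5 → Dave.
Borda totals: Grace 46, Bob 32, Dave 50, Eve 32, Hank 15, Carol 65 → Carol.
The two rules disagree: plurality picks Dave, Borda picks Carol.

No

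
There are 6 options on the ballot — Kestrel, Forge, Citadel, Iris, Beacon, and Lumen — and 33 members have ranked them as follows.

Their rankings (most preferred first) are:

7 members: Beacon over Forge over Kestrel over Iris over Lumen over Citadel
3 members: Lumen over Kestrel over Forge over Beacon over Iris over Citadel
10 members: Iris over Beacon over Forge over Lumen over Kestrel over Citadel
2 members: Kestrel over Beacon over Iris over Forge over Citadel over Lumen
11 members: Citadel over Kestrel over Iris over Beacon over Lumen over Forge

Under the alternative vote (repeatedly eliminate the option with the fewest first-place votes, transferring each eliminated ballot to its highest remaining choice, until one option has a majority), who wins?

Beacon

Round 1: Citadel 11, Iris 10, Beacon 7, Lumen 3, Kestrel 2, Forge 0. Forge has the fewest and is eliminated.
Round 2: Citadel 11, Iris 10, Beacon 7, Lumen 3, Kestrel 2. Kestrel has the fewest and is eliminated.
Round 3: Citadel 11, Iris 10, Beacon 9, Lumen 3. Lumen has the fewest and is eliminated.
Round 4: Beacon 12, Citadel 11, Iris 10. Iris has the fewest and is eliminated.
Round 5: Beacon 22, Citadel 11. Beacon has a majority.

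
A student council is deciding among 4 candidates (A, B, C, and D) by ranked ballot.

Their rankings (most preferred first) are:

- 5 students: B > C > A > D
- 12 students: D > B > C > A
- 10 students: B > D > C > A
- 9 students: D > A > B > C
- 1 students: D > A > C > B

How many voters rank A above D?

Ballots ranking A above D: 5.
Ballots ranking D above A: 12+10+9+1 = 32.
So 5 of 37 voters prefer A to D.

5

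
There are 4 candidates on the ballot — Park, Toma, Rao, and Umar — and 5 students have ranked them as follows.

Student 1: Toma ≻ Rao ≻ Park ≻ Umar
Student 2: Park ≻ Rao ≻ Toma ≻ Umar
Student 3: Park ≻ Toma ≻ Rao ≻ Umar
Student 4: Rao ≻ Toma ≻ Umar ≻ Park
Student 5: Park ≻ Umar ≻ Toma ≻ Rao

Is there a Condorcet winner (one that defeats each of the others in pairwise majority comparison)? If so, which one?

Park

Head-to-head results (5 voters total):
Park vs Toma: Park wins 3–2.
Park vs Rao: Park wins 3–2.
Park vs Umar: Park wins 4–1.
Toma vs Rao: Toma wins 3–2.
Toma vs Umar: Toma wins 4–1.
Rao vs Umar: Rao wins 4–1.
Park beats each rival — Toma (3–2), Rao (3–2), Umar (4–1) — so Park is the Condorcet winner.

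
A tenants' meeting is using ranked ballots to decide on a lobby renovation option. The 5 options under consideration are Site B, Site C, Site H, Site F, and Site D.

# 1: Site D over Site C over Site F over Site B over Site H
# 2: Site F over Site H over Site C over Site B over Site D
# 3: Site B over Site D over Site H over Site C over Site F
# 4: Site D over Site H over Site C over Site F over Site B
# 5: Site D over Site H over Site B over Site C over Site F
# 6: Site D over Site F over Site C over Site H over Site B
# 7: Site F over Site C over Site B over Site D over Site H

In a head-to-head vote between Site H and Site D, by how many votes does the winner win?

Ballots ranking Site H above Site D: 1.
Ballots ranking Site D above Site H: 6.
Site D wins 6–1, a margin of 5.

5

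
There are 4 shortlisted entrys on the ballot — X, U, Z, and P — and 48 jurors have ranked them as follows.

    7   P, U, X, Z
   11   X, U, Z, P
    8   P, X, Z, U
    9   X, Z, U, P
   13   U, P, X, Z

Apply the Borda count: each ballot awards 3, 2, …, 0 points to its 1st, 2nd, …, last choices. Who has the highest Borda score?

X

Borda scores:
  X: 7·1 + 11·3 + 8·2 + 9·3 + 13·1 = 96
  U: 7·2 + 11·2 + 8·0 + 9·1 + 13·3 = 84
  Z: 7·0 + 11·1 + 8·1 + 9·2 + 13·0 = 37
  P: 7·3 + 11·0 + 8·3 + 9·0 + 13·2 = 71
X has the highest total.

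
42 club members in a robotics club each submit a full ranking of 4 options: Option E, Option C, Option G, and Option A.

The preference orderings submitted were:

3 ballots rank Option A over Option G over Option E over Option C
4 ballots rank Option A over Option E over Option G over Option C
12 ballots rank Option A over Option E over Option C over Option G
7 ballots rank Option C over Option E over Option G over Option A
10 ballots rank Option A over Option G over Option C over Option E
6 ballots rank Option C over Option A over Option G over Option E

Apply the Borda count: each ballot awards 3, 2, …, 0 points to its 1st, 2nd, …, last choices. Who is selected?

Borda scores:
  Option E: 3·1 + 4·2 + 12·2 + 7·2 + 10·0 + 6·0 = 49
  Option C: 3·0 + 4·0 + 12·1 + 7·3 + 10·1 + 6·3 = 61
  Option G: 3·2 + 4·1 + 12·0 + 7·1 + 10·2 + 6·1 = 43
  Option A: 3·3 + 4·3 + 12·3 + 7·0 + 10·3 + 6·2 = 99
Option A has the highest total.

Option A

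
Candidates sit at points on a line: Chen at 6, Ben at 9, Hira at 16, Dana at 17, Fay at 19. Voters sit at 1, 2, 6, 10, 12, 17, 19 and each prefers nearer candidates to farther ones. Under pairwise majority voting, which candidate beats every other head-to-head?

With single-peaked preferences on a line, the Condorcet winner is the candidate closest to the median voter.
The median voter (position 10) is closest to Ben at 9.
Check: Ben vs Hira — voters closer to Ben: 5 of 7.

Ben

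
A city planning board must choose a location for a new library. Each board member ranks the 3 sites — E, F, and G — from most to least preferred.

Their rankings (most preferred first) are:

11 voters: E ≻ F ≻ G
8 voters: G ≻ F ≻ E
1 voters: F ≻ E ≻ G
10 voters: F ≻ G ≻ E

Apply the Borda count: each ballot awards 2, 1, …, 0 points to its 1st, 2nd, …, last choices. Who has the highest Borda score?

Borda scores:
  E: 11·2 + 8·0 + 1 + 10·0 = 23
  F: 11·1 + 8·1 + 2 + 10·2 = 41
  G: 11·0 + 8·2 + 0 + 10·1 = 26
F has the highest total.

F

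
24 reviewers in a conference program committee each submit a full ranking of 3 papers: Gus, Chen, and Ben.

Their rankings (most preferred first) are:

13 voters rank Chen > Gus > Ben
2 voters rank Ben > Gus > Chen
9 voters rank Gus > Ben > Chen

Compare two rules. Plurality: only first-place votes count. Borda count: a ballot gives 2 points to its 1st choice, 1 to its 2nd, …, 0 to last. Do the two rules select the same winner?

Plurality first-place counts: Gus 9, Chen 13, Ben 2 → Chen.
Borda totals: Gus 33, Chen 26, Ben 13 → Gus.
The two rules disagree: plurality picks Chen, Borda picks Gus.

No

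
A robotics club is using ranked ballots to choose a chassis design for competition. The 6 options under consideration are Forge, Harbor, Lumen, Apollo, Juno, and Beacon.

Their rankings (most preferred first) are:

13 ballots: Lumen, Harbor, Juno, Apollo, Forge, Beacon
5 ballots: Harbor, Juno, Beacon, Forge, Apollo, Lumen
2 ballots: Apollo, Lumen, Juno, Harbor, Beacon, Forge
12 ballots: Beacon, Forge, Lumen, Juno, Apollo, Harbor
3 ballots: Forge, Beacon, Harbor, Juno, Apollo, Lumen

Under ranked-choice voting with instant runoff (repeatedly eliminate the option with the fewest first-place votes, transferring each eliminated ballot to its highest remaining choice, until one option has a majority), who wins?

Beacon

Round 1: Lumen 13, Beacon 12, Harbor 5, Forge 3, Apollo 2, Juno 0. Juno has the fewest and is eliminated.
Round 2: Lumen 13, Beacon 12, Harbor 5, Forge 3, Apollo 2. Apollo has the fewest and is eliminated.
Round 3: Lumen 15, Beacon 12, Harbor 5, Forge 3. Forge has the fewest and is eliminated.
Round 4: Lumen 15, Beacon 15, Harbor 5. Harbor has the fewest and is eliminated.
Round 5: Beacon 20, Lumen 15. Beacon has a majority.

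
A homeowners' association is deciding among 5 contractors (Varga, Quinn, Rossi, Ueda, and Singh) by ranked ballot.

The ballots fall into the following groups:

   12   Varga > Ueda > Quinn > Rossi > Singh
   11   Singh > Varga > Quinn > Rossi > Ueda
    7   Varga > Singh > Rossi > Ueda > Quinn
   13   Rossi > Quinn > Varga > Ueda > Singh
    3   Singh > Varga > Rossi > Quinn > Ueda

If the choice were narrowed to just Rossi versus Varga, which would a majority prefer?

Varga

Ballots ranking Rossi above Varga: 13.
Ballots ranking Varga above Rossi: 12+11+7+3 = 33.
Varga wins the head-to-head, 33–13.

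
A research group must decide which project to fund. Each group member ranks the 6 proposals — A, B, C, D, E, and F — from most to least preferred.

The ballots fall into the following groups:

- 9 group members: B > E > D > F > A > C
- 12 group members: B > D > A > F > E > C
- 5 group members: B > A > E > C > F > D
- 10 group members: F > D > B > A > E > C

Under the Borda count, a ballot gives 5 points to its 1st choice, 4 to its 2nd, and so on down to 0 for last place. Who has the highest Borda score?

Borda scores:
  A: 9·1 + 12·3 + 5·4 + 10·2 = 85
  B: 9·5 + 12·5 + 5·5 + 10·3 = 160
  C: 9·0 + 12·0 + 5·2 + 10·0 = 10
  D: 9·3 + 12·4 + 5·0 + 10·4 = 115
  E: 9·4 + 12·1 + 5·3 + 10·1 = 73
  F: 9·2 + 12·2 + 5·1 + 10·5 = 97
B has the highest total.

B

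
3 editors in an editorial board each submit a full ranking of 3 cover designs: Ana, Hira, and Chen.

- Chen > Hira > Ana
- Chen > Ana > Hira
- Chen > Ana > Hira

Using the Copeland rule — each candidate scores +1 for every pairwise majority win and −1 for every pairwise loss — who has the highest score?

Chen

Pairwise results:
  Ana vs Hira: Ana wins 2–1.
  Ana vs Chen: Chen wins 3–0.
  Hira vs Chen: Chen wins 3–0.
Copeland scores (wins − losses):
  Ana: 1 − 1 = 0
  Hira: 0 − 2 = -2
  Chen: 2 − 0 = 2
Chen has the best Copeland score.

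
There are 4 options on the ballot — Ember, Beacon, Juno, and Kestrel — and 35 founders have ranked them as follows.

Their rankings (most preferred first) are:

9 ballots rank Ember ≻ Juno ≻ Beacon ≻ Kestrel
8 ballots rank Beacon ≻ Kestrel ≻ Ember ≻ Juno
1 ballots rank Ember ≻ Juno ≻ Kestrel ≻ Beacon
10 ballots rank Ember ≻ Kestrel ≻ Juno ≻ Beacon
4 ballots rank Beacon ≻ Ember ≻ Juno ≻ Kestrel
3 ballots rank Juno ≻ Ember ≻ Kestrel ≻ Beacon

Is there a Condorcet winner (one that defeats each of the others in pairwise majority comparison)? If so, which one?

Ember

Head-to-head results (35 voters total):
Ember vs Beacon: Ember wins 23–12.
Ember vs Juno: Ember wins 32–3.
Ember vs Kestrel: Ember wins 27–8.
Beacon vs Juno: Juno wins 23–12.
Beacon vs Kestrel: Beacon wins 21–14.
Juno vs Kestrel: Kestrel wins 18–17.
Ember beats each rival — Beacon (23–12), Juno (32–3), Kestrel (27–8) — so Ember is the Condorcet winner.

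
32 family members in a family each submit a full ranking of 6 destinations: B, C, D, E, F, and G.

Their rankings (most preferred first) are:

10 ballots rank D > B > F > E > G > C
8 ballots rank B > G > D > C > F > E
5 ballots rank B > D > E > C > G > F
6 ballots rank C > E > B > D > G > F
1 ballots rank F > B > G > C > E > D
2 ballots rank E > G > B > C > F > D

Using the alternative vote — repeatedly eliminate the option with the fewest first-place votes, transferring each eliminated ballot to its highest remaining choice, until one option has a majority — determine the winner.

B

Round 1: B 13, D 10, C 6, E 2, F 1, G 0. G has the fewest and is eliminated.
Round 2: B 13, D 10, C 6, E 2, F 1. F has the fewest and is eliminated.
Round 3: B 14, D 10, C 6, E 2. E has the fewest and is eliminated.
Round 4: B 16, D 10, C 6. C has the fewest and is eliminated.
Round 5: B 22, D 10. B has a majority.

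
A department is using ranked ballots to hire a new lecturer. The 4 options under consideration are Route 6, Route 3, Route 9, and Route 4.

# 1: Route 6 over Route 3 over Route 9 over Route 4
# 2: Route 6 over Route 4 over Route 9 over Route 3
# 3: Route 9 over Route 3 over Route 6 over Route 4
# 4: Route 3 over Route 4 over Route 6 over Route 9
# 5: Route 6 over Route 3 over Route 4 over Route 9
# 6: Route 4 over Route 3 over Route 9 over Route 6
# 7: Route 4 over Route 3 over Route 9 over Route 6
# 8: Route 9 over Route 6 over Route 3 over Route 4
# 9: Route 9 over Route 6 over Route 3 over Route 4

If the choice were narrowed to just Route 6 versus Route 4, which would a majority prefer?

Ballots ranking Route 6 above Route 4: 6.
Ballots ranking Route 4 above Route 6: 3.
Route 6 wins the head-to-head, 6–3.

Route 6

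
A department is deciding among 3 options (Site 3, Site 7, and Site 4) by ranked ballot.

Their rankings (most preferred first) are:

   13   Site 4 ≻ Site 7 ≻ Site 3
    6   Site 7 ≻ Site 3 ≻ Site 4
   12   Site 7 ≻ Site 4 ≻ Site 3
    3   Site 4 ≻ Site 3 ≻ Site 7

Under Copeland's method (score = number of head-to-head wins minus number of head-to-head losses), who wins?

Site 7

Pairwise results:
  Site 3 vs Site 7: Site 7 wins 31–3.
  Site 3 vs Site 4: Site 4 wins 28–6.
  Site 7 vs Site 4: Site 7 wins 18–16.
Copeland scores (wins − losses):
  Site 3: 0 − 2 = -2
  Site 7: 2 − 0 = 2
  Site 4: 1 − 1 = 0
Site 7 has the best Copeland score.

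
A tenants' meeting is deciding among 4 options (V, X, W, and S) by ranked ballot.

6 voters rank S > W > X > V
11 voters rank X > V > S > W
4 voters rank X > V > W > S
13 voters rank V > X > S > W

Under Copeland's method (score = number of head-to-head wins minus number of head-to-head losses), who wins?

X

Pairwise results:
  V vs X: X wins 21–13.
  V vs W: V wins 28–6.
  V vs S: V wins 28–6.
  X vs W: X wins 28–6.
  X vs S: X wins 28–6.
  W vs S: S wins 30–4.
Copeland scores (wins − losses):
  V: 2 − 1 = 1
  X: 3 − 0 = 3
  W: 0 − 3 = -3
  S: 1 − 2 = -1
X has the best Copeland score.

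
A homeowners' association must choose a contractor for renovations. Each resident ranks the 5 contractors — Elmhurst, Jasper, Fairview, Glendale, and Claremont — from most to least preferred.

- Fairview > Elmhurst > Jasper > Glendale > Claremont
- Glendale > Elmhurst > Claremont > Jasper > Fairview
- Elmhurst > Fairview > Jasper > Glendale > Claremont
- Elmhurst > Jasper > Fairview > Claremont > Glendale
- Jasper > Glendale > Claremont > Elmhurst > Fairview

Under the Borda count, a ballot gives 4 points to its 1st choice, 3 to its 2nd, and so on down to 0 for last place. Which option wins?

Borda scores:
  Elmhurst: 3 + 3 + 4 + 4 + 1 = 15
  Jasper: 2 + 1 + 2 + 3 + 4 = 12
  Fairview: 4 + 0 + 3 + 2 + 0 = 9
  Glendale: 1 + 4 + 1 + 0 + 3 = 9
  Claremont: 0 + 2 + 0 + 1 + 2 = 5
Elmhurst has the highest total.

Elmhurst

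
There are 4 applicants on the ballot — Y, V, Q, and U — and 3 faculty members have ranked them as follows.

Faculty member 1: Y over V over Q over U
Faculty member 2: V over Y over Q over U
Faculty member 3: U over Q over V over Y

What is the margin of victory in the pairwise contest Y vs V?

1

Ballots ranking Y above V: 1.
Ballots ranking V above Y: 2.
V wins 2–1, a margin of 1.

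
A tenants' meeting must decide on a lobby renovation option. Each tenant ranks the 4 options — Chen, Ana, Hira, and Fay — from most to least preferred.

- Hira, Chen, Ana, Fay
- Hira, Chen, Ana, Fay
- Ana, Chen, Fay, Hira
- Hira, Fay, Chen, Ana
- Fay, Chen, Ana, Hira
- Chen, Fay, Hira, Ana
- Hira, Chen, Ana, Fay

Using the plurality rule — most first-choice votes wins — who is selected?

First-place vote totals:
  Chen: 1
  Ana: 1
  Hira: 4
  Fay: 1
Hira has the most first-place votes.

Hira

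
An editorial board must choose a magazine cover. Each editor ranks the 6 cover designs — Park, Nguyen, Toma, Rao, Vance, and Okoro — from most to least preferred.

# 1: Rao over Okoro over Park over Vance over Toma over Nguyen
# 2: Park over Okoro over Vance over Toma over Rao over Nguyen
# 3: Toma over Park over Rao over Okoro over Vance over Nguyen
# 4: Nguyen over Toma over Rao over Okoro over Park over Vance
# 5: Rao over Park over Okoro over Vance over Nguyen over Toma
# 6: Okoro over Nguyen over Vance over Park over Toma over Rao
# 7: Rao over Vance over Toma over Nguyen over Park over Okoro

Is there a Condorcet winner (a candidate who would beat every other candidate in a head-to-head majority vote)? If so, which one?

Head-to-head results (7 voters total):
Park vs Nguyen: Park wins 4–3.
Park vs Toma: Park wins 4–3.
Park vs Rao: Rao wins 4–3.
Park vs Vance: Park wins 5–2.
Park vs Okoro: Park wins 4–3.
Nguyen vs Toma: Toma wins 4–3.
Nguyen vs Rao: Rao wins 5–2.
Nguyen vs Vance: Vance wins 5–2.
Nguyen vs Okoro: Okoro wins 5–2.
Toma vs Rao: Toma wins 4–3.
Toma vs Vance: Vance wins 5–2.
Toma vs Okoro: Okoro wins 4–3.
Rao vs Vance: Rao wins 5–2.
Rao vs Okoro: Rao wins 5–2.
Vance vs Okoro: Okoro wins 6–1.
No candidate beats all others: Park beats Toma beats Rao beats Park, a majority cycle.

No Condorcet winner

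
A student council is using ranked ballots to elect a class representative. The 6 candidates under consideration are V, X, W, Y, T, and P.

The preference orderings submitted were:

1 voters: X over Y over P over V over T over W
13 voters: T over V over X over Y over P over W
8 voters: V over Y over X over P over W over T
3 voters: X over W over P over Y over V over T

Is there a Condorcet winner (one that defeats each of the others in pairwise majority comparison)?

Yes

Head-to-head results (25 voters total):
V vs X: V wins 21–4.
V vs W: V wins 22–3.
V vs Y: V wins 21–4.
V vs T: T wins 13–12.
V vs P: V wins 21–4.
X vs W: X wins 25–0.
X vs Y: X wins 17–8.
X vs T: T wins 13–12.
X vs P: X wins 25–0.
W vs Y: Y wins 22–3.
W vs T: T wins 14–11.
W vs P: P wins 22–3.
Y vs T: T wins 13–12.
Y vs P: Y wins 22–3.
T vs P: T wins 13–12.
T beats each rival — V (13–12), X (13–12), W (14–11), Y (13–12), P (13–12) — so T is the Condorcet winner.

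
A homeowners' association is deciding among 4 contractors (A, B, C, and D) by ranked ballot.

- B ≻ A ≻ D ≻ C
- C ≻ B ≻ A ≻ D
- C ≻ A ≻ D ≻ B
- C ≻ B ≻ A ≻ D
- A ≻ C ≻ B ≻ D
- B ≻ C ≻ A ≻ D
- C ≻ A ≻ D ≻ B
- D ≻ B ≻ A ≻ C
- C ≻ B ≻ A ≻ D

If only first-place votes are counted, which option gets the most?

C

First-place vote totals:
  A: 1
  B: 2
  C: 5
  D: 1
C has the most first-place votes.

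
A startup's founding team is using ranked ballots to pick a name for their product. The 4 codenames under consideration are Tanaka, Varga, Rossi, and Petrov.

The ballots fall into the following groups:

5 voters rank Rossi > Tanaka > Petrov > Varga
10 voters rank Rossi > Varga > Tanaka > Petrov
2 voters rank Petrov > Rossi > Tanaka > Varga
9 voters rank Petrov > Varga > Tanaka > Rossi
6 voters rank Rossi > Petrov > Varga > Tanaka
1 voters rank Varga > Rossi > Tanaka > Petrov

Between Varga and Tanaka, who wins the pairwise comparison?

Varga

Ballots ranking Varga above Tanaka: 10+9+6+1 = 26.
Ballots ranking Tanaka above Varga: 5+2 = 7.
Varga wins the head-to-head, 26–7.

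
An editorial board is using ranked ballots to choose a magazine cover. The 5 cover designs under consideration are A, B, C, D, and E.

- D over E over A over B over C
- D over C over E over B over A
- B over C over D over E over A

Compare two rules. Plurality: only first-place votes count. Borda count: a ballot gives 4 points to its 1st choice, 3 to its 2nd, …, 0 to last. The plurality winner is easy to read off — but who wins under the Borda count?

Plurality first-place counts: A 0, B 1, C 0, D 2, E 0 → D.
Borda totals: A 2, B 6, C 6, D 10, E 6 → D.

D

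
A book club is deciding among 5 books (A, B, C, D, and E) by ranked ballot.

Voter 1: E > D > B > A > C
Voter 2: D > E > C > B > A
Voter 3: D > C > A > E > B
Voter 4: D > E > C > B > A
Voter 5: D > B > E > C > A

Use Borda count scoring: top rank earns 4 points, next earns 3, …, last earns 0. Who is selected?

D

Borda scores:
  A: 1 + 0 + 2 + 0 + 0 = 3
  B: 2 + 1 + 0 + 1 + 3 = 7
  C: 0 + 2 + 3 + 2 + 1 = 8
  D: 3 + 4 + 4 + 4 + 4 = 19
  E: 4 + 3 + 1 + 3 + 2 = 13
D has the highest total.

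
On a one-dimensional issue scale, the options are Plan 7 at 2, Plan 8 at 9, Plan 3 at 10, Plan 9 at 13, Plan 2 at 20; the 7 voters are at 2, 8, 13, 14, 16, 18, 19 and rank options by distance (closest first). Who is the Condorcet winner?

Plan 9

With single-peaked preferences on a line, the Condorcet winner is the candidate closest to the median voter.
The median voter (position 14) is closest to Plan 9 at 13.
Check: Plan 9 vs Plan 7 — voters closer to Plan 9: 6 of 7.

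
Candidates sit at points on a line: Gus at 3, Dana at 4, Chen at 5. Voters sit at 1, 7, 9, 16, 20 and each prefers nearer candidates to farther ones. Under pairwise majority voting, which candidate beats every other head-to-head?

With single-peaked preferences on a line, the Condorcet winner is the candidate closest to the median voter.
The median voter (position 9) is closest to Chen at 5.
Check: Chen vs Dana — voters closer to Chen: 4 of 5.

Chen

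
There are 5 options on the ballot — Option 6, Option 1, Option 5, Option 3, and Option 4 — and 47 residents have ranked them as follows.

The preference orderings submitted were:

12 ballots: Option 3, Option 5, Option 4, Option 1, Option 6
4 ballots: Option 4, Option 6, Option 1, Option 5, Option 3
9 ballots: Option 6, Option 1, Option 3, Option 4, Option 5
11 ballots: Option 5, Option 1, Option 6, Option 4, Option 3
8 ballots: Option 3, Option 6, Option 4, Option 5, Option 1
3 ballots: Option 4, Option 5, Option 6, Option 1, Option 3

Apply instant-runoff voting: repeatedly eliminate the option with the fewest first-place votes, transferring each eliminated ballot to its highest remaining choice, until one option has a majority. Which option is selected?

Round 1: Option 3 20, Option 5 11, Option 6 9, Option 4 7, Option 1 0. Option 1 has the fewest and is eliminated.
Round 2: Option 3 20, Option 5 11, Option 6 9, Option 4 7. Option 4 has the fewest and is eliminated.
Round 3: Option 3 20, Option 5 14, Option 6 13. Option 6 has the fewest and is eliminated.
Round 4: Option 3 29, Option 5 18. Option 3 has a majority.

Option 3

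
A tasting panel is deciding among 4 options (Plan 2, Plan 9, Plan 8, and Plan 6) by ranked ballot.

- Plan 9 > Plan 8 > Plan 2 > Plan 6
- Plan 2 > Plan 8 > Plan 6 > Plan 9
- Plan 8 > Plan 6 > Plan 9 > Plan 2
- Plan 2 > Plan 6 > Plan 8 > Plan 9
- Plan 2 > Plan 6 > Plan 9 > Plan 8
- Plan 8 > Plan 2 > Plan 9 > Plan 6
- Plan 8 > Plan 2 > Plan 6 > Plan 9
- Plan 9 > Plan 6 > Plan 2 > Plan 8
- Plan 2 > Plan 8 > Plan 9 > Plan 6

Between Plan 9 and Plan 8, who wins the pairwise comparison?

Plan 8

Ballots ranking Plan 9 above Plan 8: 3.
Ballots ranking Plan 8 above Plan 9: 6.
Plan 8 wins the head-to-head, 6–3.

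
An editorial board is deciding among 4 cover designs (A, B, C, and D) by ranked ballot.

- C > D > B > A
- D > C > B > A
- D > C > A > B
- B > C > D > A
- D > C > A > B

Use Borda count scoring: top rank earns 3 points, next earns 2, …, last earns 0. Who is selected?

D

Borda scores:
  A: 0 + 0 + 1 + 0 + 1 = 2
  B: 1 + 1 + 0 + 3 + 0 = 5
  C: 3 + 2 + 2 + 2 + 2 = 11
  D: 2 + 3 + 3 + 1 + 3 = 12
D has the highest total.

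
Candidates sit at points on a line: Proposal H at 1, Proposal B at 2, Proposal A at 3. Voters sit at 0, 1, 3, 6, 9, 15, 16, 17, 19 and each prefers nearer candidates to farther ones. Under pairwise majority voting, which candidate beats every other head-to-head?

Proposal A

With single-peaked preferences on a line, the Condorcet winner is the candidate closest to the median voter.
The median voter (position 9) is closest to Proposal A at 3.
Check: Proposal A vs Proposal B — voters closer to Proposal A: 7 of 9.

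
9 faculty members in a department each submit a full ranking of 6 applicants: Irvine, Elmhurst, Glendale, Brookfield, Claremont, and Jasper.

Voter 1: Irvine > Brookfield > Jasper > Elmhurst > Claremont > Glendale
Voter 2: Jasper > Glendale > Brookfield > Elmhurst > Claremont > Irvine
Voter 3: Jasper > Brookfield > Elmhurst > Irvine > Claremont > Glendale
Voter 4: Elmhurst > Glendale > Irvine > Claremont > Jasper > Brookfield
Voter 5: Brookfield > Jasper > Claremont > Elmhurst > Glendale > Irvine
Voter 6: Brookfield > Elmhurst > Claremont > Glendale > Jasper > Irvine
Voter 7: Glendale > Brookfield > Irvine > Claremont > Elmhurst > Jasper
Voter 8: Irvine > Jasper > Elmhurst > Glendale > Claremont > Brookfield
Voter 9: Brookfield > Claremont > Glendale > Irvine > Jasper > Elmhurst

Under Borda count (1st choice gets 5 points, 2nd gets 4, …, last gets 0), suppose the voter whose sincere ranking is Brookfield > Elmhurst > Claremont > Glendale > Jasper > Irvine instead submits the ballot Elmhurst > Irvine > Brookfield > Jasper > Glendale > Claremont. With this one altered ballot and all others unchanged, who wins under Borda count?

Borda totals with the altered ballot: Irvine 24, Elmhurst 23, Glendale 20, Brookfield 28, Claremont 15, Jasper 25.
The winner is unchanged: still Brookfield.

Brookfield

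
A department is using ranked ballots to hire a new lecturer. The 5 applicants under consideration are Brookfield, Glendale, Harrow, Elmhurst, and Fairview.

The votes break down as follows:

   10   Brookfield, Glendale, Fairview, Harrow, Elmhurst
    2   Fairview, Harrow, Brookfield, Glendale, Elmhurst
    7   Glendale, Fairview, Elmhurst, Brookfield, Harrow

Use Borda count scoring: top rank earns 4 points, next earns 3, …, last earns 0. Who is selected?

Glendale

Borda scores:
  Brookfield: 10·4 + 2·2 + 7·1 = 51
  Glendale: 10·3 + 2·1 + 7·4 = 60
  Harrow: 10·1 + 2·3 + 7·0 = 16
  Elmhurst: 10·0 + 2·0 + 7·2 = 14
  Fairview: 10·2 + 2·4 + 7·3 = 49
Glendale has the highest total.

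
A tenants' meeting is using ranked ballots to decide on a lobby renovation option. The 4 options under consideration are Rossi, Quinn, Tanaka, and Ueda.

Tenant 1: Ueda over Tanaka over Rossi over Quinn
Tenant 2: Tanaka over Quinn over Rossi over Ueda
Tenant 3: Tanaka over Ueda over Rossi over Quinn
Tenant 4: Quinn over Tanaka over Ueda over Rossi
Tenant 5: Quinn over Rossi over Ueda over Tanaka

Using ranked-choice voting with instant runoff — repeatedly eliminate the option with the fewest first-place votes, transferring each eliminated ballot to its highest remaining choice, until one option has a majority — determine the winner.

Round 1: Quinn 2, Tanaka 2, Ueda 1, Rossi 0. Rossi has the fewest and is eliminated.
Round 2: Quinn 2, Tanaka 2, Ueda 1. Ueda has the fewest and is eliminated.
Round 3: Tanaka 3, Quinn 2. Tanaka has a majority.

Tanaka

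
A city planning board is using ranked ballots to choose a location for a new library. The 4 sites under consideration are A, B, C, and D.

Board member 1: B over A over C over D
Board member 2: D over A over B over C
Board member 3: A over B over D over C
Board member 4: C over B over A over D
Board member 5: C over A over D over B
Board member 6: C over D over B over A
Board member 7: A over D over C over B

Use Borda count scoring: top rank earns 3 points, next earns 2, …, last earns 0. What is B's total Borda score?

9

Borda scores:
  A: 2 + 2 + 3 + 1 + 2 + 0 + 3 = 13
  B: 3 + 1 + 2 + 2 + 0 + 1 + 0 = 9
  C: 1 + 0 + 0 + 3 + 3 + 3 + 1 = 11
  D: 0 + 3 + 1 + 0 + 1 + 2 + 2 = 9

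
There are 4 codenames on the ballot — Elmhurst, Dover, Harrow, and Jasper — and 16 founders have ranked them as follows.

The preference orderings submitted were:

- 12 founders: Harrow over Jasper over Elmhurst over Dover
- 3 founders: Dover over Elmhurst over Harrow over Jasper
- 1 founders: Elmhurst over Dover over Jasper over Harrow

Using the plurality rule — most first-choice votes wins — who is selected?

First-place vote totals:
  Elmhurst: 1
  Dover: 3
  Harrow: 12
  Jasper: 0
Harrow has the most first-place votes.

Harrow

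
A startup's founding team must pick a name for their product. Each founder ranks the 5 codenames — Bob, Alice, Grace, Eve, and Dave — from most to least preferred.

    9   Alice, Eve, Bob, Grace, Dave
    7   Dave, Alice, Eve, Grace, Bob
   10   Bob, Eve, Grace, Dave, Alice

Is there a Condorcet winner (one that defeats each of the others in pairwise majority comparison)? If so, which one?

Head-to-head results (26 voters total):
Bob vs Alice: Alice wins 16–10.
Bob vs Grace: Bob wins 19–7.
Bob vs Eve: Eve wins 16–10.
Bob vs Dave: Bob wins 19–7.
Alice vs Grace: Alice wins 16–10.
Alice vs Eve: Alice wins 16–10.
Alice vs Dave: Dave wins 17–9.
Grace vs Eve: Eve wins 26–0.
Grace vs Dave: Grace wins 19–7.
Eve vs Dave: Eve wins 19–7.
No candidate beats all others: Bob beats Dave beats Alice beats Bob, a majority cycle.

No Condorcet winner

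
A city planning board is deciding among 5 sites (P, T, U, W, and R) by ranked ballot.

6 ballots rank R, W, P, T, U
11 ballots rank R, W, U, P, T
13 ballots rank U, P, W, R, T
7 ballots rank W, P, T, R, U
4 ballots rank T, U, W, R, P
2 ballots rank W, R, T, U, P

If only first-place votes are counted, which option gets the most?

R

First-place vote totals:
  P: 0
  T: 4
  U: 13
  W: 9
  R: 17
R has the most first-place votes.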